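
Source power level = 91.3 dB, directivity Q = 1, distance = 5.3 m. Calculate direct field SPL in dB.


Given values:
  Lw = 91.3 dB, Q = 1, r = 5.3 m
Formula: SPL = Lw + 10 * log10(Q / (4 * pi * r^2))
Compute 4 * pi * r^2 = 4 * pi * 5.3^2 = 352.9894
Compute Q / denom = 1 / 352.9894 = 0.00283295
Compute 10 * log10(0.00283295) = -25.4776
SPL = 91.3 + (-25.4776) = 65.82

65.82 dB


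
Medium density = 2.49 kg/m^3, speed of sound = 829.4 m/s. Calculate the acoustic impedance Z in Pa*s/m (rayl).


Given values:
  rho = 2.49 kg/m^3
  c = 829.4 m/s
Formula: Z = rho * c
Z = 2.49 * 829.4
Z = 2065.21

2065.21 rayl


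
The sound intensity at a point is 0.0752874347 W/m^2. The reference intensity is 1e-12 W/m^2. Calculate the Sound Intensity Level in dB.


Given values:
  I = 0.0752874347 W/m^2
  I_ref = 1e-12 W/m^2
Formula: SIL = 10 * log10(I / I_ref)
Compute ratio: I / I_ref = 75287434700
Compute log10: log10(75287434700) = 10.876722
Multiply: SIL = 10 * 10.876722 = 108.77

108.77 dB


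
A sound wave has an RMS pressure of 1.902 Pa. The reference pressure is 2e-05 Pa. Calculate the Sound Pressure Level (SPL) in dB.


Given values:
  p = 1.902 Pa
  p_ref = 2e-05 Pa
Formula: SPL = 20 * log10(p / p_ref)
Compute ratio: p / p_ref = 1.902 / 2e-05 = 95100
Compute log10: log10(95100) = 4.978181
Multiply: SPL = 20 * 4.978181 = 99.56

99.56 dB


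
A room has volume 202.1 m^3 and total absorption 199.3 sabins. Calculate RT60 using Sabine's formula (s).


Given values:
  V = 202.1 m^3
  A = 199.3 sabins
Formula: RT60 = 0.161 * V / A
Numerator: 0.161 * 202.1 = 32.5381
RT60 = 32.5381 / 199.3 = 0.163

0.163 s


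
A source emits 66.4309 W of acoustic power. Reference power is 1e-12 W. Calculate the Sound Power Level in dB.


Given values:
  W = 66.4309 W
  W_ref = 1e-12 W
Formula: SWL = 10 * log10(W / W_ref)
Compute ratio: W / W_ref = 66430900000000
Compute log10: log10(66430900000000) = 13.82237
Multiply: SWL = 10 * 13.82237 = 138.22

138.22 dB


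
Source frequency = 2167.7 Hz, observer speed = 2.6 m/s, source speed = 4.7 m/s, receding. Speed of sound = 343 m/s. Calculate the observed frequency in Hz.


Given values:
  f_s = 2167.7 Hz, v_o = 2.6 m/s, v_s = 4.7 m/s
  Direction: receding
Formula: f_o = f_s * (c - v_o) / (c + v_s)
Numerator: c - v_o = 343 - 2.6 = 340.4
Denominator: c + v_s = 343 + 4.7 = 347.7
f_o = 2167.7 * 340.4 / 347.7 = 2122.19

2122.19 Hz


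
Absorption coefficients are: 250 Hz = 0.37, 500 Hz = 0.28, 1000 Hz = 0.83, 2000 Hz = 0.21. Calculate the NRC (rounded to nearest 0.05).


Given values:
  a_250 = 0.37, a_500 = 0.28
  a_1000 = 0.83, a_2000 = 0.21
Formula: NRC = (a250 + a500 + a1000 + a2000) / 4
Sum = 0.37 + 0.28 + 0.83 + 0.21 = 1.69
NRC = 1.69 / 4 = 0.4225
Rounded to nearest 0.05: 0.4

0.4


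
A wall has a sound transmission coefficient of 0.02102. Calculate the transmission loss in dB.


Given values:
  tau = 0.02102
Formula: TL = 10 * log10(1 / tau)
Compute 1 / tau = 1 / 0.02102 = 47.5737
Compute log10(47.5737) = 1.677367
TL = 10 * 1.677367 = 16.77

16.77 dB


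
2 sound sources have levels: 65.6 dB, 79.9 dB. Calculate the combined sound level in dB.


Formula: L_total = 10 * log10( sum(10^(Li/10)) )
  Source 1: 10^(65.6/10) = 3630780.5477
  Source 2: 10^(79.9/10) = 97723722.0956
Sum of linear values = 101354502.6433
L_total = 10 * log10(101354502.6433) = 80.06

80.06 dB


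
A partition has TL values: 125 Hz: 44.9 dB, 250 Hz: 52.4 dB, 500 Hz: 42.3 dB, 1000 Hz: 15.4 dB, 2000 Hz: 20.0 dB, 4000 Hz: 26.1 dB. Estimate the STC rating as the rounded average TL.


Given TL values at each frequency:
  125 Hz: 44.9 dB
  250 Hz: 52.4 dB
  500 Hz: 42.3 dB
  1000 Hz: 15.4 dB
  2000 Hz: 20.0 dB
  4000 Hz: 26.1 dB
Formula: STC ~ round(average of TL values)
Sum = 44.9 + 52.4 + 42.3 + 15.4 + 20.0 + 26.1 = 201.1
Average = 201.1 / 6 = 33.52
Rounded: 34

34


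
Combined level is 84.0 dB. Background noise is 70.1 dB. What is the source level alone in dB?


Given values:
  L_total = 84.0 dB, L_bg = 70.1 dB
Formula: L_source = 10 * log10(10^(L_total/10) - 10^(L_bg/10))
Convert to linear:
  10^(84.0/10) = 251188643.151
  10^(70.1/10) = 10232929.9228
Difference: 251188643.151 - 10232929.9228 = 240955713.2282
L_source = 10 * log10(240955713.2282) = 83.82

83.82 dB


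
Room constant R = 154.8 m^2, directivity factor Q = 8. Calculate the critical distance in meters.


Given values:
  R = 154.8 m^2, Q = 8
Formula: d_c = 0.141 * sqrt(Q * R)
Compute Q * R = 8 * 154.8 = 1238.4
Compute sqrt(1238.4) = 35.1909
d_c = 0.141 * 35.1909 = 4.962

4.962 m


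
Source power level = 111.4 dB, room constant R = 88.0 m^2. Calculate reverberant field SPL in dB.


Given values:
  Lw = 111.4 dB, R = 88.0 m^2
Formula: SPL = Lw + 10 * log10(4 / R)
Compute 4 / R = 4 / 88.0 = 0.045455
Compute 10 * log10(0.045455) = -13.4242
SPL = 111.4 + (-13.4242) = 97.98

97.98 dB


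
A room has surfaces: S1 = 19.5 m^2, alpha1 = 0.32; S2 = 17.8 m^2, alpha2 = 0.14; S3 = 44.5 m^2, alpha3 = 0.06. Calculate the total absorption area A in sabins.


Given surfaces:
  Surface 1: 19.5 * 0.32 = 6.24
  Surface 2: 17.8 * 0.14 = 2.492
  Surface 3: 44.5 * 0.06 = 2.67
Formula: A = sum(Si * alpha_i)
A = 6.24 + 2.492 + 2.67
A = 11.4

11.4 sabins


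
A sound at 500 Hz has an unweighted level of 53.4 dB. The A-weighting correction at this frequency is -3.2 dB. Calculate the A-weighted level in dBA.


Given values:
  SPL = 53.4 dB
  A-weighting at 500 Hz = -3.2 dB
Formula: L_A = SPL + A_weight
L_A = 53.4 + (-3.2)
L_A = 50.2

50.2 dBA


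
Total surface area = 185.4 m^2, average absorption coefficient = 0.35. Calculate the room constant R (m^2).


Given values:
  S = 185.4 m^2, alpha = 0.35
Formula: R = S * alpha / (1 - alpha)
Numerator: 185.4 * 0.35 = 64.89
Denominator: 1 - 0.35 = 0.65
R = 64.89 / 0.65 = 99.83

99.83 m^2


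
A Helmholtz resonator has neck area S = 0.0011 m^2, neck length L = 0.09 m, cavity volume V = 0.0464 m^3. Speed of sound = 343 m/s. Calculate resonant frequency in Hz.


Given values:
  S = 0.0011 m^2, L = 0.09 m, V = 0.0464 m^3, c = 343 m/s
Formula: f = (c / (2*pi)) * sqrt(S / (V * L))
Compute V * L = 0.0464 * 0.09 = 0.004176
Compute S / (V * L) = 0.0011 / 0.004176 = 0.2634
Compute sqrt(0.2634) = 0.513225
Compute c / (2*pi) = 343 / 6.283185 = 54.590148
f = 54.590148 * 0.513225 = 28.02

28.02 Hz


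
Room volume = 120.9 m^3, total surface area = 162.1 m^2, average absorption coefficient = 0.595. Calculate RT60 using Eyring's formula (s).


Given values:
  V = 120.9 m^3, S = 162.1 m^2, alpha = 0.595
Formula: RT60 = 0.161 * V / (-S * ln(1 - alpha))
Compute ln(1 - 0.595) = ln(0.405) = -0.903868
Denominator: -162.1 * -0.903868 = 146.517
Numerator: 0.161 * 120.9 = 19.4649
RT60 = 19.4649 / 146.517 = 0.133

0.133 s


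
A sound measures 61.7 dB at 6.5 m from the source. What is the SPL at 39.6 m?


Given values:
  SPL1 = 61.7 dB, r1 = 6.5 m, r2 = 39.6 m
Formula: SPL2 = SPL1 - 20 * log10(r2 / r1)
Compute ratio: r2 / r1 = 39.6 / 6.5 = 6.0923
Compute log10: log10(6.0923) = 0.784781
Compute drop: 20 * 0.784781 = 15.6956
SPL2 = 61.7 - 15.6956 = 46.0

46.0 dB


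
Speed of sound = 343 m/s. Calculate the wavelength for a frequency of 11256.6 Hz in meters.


Given values:
  c = 343 m/s, f = 11256.6 Hz
Formula: lambda = c / f
lambda = 343 / 11256.6
lambda = 0.0305

0.0305 m


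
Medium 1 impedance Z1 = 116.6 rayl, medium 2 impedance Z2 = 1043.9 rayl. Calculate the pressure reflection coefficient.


Given values:
  Z1 = 116.6 rayl, Z2 = 1043.9 rayl
Formula: R = (Z2 - Z1) / (Z2 + Z1)
Numerator: Z2 - Z1 = 1043.9 - 116.6 = 927.3
Denominator: Z2 + Z1 = 1043.9 + 116.6 = 1160.5
R = 927.3 / 1160.5 = 0.7991

0.7991


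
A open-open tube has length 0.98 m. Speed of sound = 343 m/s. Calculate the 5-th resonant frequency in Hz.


Given values:
  Tube type: open-open, L = 0.98 m, c = 343 m/s, n = 5
Formula: f_n = n * c / (2 * L)
Compute 2 * L = 2 * 0.98 = 1.96
f = 5 * 343 / 1.96
f = 875.0

875.0 Hz


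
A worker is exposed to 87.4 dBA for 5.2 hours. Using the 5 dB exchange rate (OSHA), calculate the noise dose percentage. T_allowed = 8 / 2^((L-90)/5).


Given values:
  L = 87.4 dBA, T = 5.2 hours
Formula: T_allowed = 8 / 2^((L - 90) / 5)
Compute exponent: (87.4 - 90) / 5 = -0.52
Compute 2^(-0.52) = 0.697372
T_allowed = 8 / 0.697372 = 11.471639 hours
Dose = (T / T_allowed) * 100
Dose = (5.2 / 11.471639) * 100 = 45.33

45.33 %


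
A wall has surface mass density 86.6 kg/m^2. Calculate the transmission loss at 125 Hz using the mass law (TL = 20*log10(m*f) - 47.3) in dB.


Given values:
  m = 86.6 kg/m^2, f = 125 Hz
Formula: TL = 20 * log10(m * f) - 47.3
Compute m * f = 86.6 * 125 = 10825.0
Compute log10(10825.0) = 4.034428
Compute 20 * 4.034428 = 80.6886
TL = 80.6886 - 47.3 = 33.39

33.39 dB


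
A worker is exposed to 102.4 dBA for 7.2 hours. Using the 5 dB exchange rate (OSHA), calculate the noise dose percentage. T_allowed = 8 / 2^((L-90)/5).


Given values:
  L = 102.4 dBA, T = 7.2 hours
Formula: T_allowed = 8 / 2^((L - 90) / 5)
Compute exponent: (102.4 - 90) / 5 = 2.48
Compute 2^(2.48) = 5.578975
T_allowed = 8 / 5.578975 = 1.433955 hours
Dose = (T / T_allowed) * 100
Dose = (7.2 / 1.433955) * 100 = 502.11

502.11 %


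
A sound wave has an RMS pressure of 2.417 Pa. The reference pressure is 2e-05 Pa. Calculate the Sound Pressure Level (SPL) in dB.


Given values:
  p = 2.417 Pa
  p_ref = 2e-05 Pa
Formula: SPL = 20 * log10(p / p_ref)
Compute ratio: p / p_ref = 2.417 / 2e-05 = 120850
Compute log10: log10(120850) = 5.082247
Multiply: SPL = 20 * 5.082247 = 101.64

101.64 dB


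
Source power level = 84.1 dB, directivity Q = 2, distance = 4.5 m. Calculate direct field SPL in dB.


Given values:
  Lw = 84.1 dB, Q = 2, r = 4.5 m
Formula: SPL = Lw + 10 * log10(Q / (4 * pi * r^2))
Compute 4 * pi * r^2 = 4 * pi * 4.5^2 = 254.469
Compute Q / denom = 2 / 254.469 = 0.0078595
Compute 10 * log10(0.0078595) = -21.0461
SPL = 84.1 + (-21.0461) = 63.05

63.05 dB


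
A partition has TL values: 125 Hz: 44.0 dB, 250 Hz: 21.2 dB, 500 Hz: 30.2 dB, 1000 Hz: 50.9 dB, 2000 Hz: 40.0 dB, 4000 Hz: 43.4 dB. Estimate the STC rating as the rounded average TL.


Given TL values at each frequency:
  125 Hz: 44.0 dB
  250 Hz: 21.2 dB
  500 Hz: 30.2 dB
  1000 Hz: 50.9 dB
  2000 Hz: 40.0 dB
  4000 Hz: 43.4 dB
Formula: STC ~ round(average of TL values)
Sum = 44.0 + 21.2 + 30.2 + 50.9 + 40.0 + 43.4 = 229.7
Average = 229.7 / 6 = 38.28
Rounded: 38

38


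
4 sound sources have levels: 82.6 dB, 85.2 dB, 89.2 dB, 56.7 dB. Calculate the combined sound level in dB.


Formula: L_total = 10 * log10( sum(10^(Li/10)) )
  Source 1: 10^(82.6/10) = 181970085.861
  Source 2: 10^(85.2/10) = 331131121.4826
  Source 3: 10^(89.2/10) = 831763771.1027
  Source 4: 10^(56.7/10) = 467735.1413
Sum of linear values = 1345332713.5876
L_total = 10 * log10(1345332713.5876) = 91.29

91.29 dB


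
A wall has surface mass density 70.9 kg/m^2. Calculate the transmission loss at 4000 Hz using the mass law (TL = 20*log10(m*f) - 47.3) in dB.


Given values:
  m = 70.9 kg/m^2, f = 4000 Hz
Formula: TL = 20 * log10(m * f) - 47.3
Compute m * f = 70.9 * 4000 = 283600.0
Compute log10(283600.0) = 5.452706
Compute 20 * 5.452706 = 109.0541
TL = 109.0541 - 47.3 = 61.75

61.75 dB


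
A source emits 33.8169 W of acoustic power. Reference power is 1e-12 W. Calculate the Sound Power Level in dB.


Given values:
  W = 33.8169 W
  W_ref = 1e-12 W
Formula: SWL = 10 * log10(W / W_ref)
Compute ratio: W / W_ref = 33816900000000
Compute log10: log10(33816900000000) = 13.529134
Multiply: SWL = 10 * 13.529134 = 135.29

135.29 dB


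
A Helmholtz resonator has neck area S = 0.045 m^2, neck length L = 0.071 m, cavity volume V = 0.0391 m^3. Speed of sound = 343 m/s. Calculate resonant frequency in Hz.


Given values:
  S = 0.045 m^2, L = 0.071 m, V = 0.0391 m^3, c = 343 m/s
Formula: f = (c / (2*pi)) * sqrt(S / (V * L))
Compute V * L = 0.0391 * 0.071 = 0.0027761
Compute S / (V * L) = 0.045 / 0.0027761 = 16.2098
Compute sqrt(16.2098) = 4.02614
Compute c / (2*pi) = 343 / 6.283185 = 54.590148
f = 54.590148 * 4.02614 = 219.79

219.79 Hz


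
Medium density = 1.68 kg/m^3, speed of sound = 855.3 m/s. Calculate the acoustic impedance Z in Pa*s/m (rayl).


Given values:
  rho = 1.68 kg/m^3
  c = 855.3 m/s
Formula: Z = rho * c
Z = 1.68 * 855.3
Z = 1436.9

1436.9 rayl


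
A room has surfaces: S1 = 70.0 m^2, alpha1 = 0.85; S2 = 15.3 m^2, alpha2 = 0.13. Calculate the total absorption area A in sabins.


Given surfaces:
  Surface 1: 70.0 * 0.85 = 59.5
  Surface 2: 15.3 * 0.13 = 1.989
Formula: A = sum(Si * alpha_i)
A = 59.5 + 1.989
A = 61.49

61.49 sabins


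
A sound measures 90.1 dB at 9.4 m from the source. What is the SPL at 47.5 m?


Given values:
  SPL1 = 90.1 dB, r1 = 9.4 m, r2 = 47.5 m
Formula: SPL2 = SPL1 - 20 * log10(r2 / r1)
Compute ratio: r2 / r1 = 47.5 / 9.4 = 5.0532
Compute log10: log10(5.0532) = 0.703566
Compute drop: 20 * 0.703566 = 14.0713
SPL2 = 90.1 - 14.0713 = 76.03

76.03 dB


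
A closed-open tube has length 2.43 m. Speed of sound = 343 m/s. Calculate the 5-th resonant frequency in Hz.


Given values:
  Tube type: closed-open, L = 2.43 m, c = 343 m/s, n = 5
Formula: f_n = (2n - 1) * c / (4 * L)
Compute 2n - 1 = 2*5 - 1 = 9
Compute 4 * L = 4 * 2.43 = 9.72
f = 9 * 343 / 9.72
f = 317.59

317.59 Hz


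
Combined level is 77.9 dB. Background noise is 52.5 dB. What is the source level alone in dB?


Given values:
  L_total = 77.9 dB, L_bg = 52.5 dB
Formula: L_source = 10 * log10(10^(L_total/10) - 10^(L_bg/10))
Convert to linear:
  10^(77.9/10) = 61659500.1861
  10^(52.5/10) = 177827.941
Difference: 61659500.1861 - 177827.941 = 61481672.2451
L_source = 10 * log10(61481672.2451) = 77.89

77.89 dB


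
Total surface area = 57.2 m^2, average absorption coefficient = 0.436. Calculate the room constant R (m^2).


Given values:
  S = 57.2 m^2, alpha = 0.436
Formula: R = S * alpha / (1 - alpha)
Numerator: 57.2 * 0.436 = 24.9392
Denominator: 1 - 0.436 = 0.564
R = 24.9392 / 0.564 = 44.22

44.22 m^2


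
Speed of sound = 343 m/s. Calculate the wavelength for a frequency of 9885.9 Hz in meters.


Given values:
  c = 343 m/s, f = 9885.9 Hz
Formula: lambda = c / f
lambda = 343 / 9885.9
lambda = 0.0347

0.0347 m


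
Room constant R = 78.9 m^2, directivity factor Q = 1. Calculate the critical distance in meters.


Given values:
  R = 78.9 m^2, Q = 1
Formula: d_c = 0.141 * sqrt(Q * R)
Compute Q * R = 1 * 78.9 = 78.9
Compute sqrt(78.9) = 8.8826
d_c = 0.141 * 8.8826 = 1.252

1.252 m


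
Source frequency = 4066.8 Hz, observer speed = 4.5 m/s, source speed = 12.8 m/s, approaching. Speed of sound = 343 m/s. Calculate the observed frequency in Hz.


Given values:
  f_s = 4066.8 Hz, v_o = 4.5 m/s, v_s = 12.8 m/s
  Direction: approaching
Formula: f_o = f_s * (c + v_o) / (c - v_s)
Numerator: c + v_o = 343 + 4.5 = 347.5
Denominator: c - v_s = 343 - 12.8 = 330.2
f_o = 4066.8 * 347.5 / 330.2 = 4279.87

4279.87 Hz


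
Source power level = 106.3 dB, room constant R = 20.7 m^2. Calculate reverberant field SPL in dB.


Given values:
  Lw = 106.3 dB, R = 20.7 m^2
Formula: SPL = Lw + 10 * log10(4 / R)
Compute 4 / R = 4 / 20.7 = 0.193237
Compute 10 * log10(0.193237) = -7.1391
SPL = 106.3 + (-7.1391) = 99.16

99.16 dB


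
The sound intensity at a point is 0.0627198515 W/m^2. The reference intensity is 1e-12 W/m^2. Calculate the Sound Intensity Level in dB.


Given values:
  I = 0.0627198515 W/m^2
  I_ref = 1e-12 W/m^2
Formula: SIL = 10 * log10(I / I_ref)
Compute ratio: I / I_ref = 62719851500
Compute log10: log10(62719851500) = 10.797405
Multiply: SIL = 10 * 10.797405 = 107.97

107.97 dB


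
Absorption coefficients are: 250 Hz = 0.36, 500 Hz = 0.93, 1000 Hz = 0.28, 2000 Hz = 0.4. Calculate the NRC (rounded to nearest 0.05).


Given values:
  a_250 = 0.36, a_500 = 0.93
  a_1000 = 0.28, a_2000 = 0.4
Formula: NRC = (a250 + a500 + a1000 + a2000) / 4
Sum = 0.36 + 0.93 + 0.28 + 0.4 = 1.97
NRC = 1.97 / 4 = 0.4925
Rounded to nearest 0.05: 0.5

0.5


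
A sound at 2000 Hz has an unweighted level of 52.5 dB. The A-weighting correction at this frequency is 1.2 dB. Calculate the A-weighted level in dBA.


Given values:
  SPL = 52.5 dB
  A-weighting at 2000 Hz = 1.2 dB
Formula: L_A = SPL + A_weight
L_A = 52.5 + (1.2)
L_A = 53.7

53.7 dBA


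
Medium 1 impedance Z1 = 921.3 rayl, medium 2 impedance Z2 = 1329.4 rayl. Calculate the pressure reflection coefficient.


Given values:
  Z1 = 921.3 rayl, Z2 = 1329.4 rayl
Formula: R = (Z2 - Z1) / (Z2 + Z1)
Numerator: Z2 - Z1 = 1329.4 - 921.3 = 408.1
Denominator: Z2 + Z1 = 1329.4 + 921.3 = 2250.7
R = 408.1 / 2250.7 = 0.1813

0.1813


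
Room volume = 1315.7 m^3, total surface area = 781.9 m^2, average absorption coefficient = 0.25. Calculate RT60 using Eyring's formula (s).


Given values:
  V = 1315.7 m^3, S = 781.9 m^2, alpha = 0.25
Formula: RT60 = 0.161 * V / (-S * ln(1 - alpha))
Compute ln(1 - 0.25) = ln(0.75) = -0.287682
Denominator: -781.9 * -0.287682 = 224.9386
Numerator: 0.161 * 1315.7 = 211.8277
RT60 = 211.8277 / 224.9386 = 0.942

0.942 s


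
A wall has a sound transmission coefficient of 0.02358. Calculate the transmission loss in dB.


Given values:
  tau = 0.02358
Formula: TL = 10 * log10(1 / tau)
Compute 1 / tau = 1 / 0.02358 = 42.4088
Compute log10(42.4088) = 1.627456
TL = 10 * 1.627456 = 16.27

16.27 dB


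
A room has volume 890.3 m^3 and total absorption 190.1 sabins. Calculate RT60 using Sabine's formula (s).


Given values:
  V = 890.3 m^3
  A = 190.1 sabins
Formula: RT60 = 0.161 * V / A
Numerator: 0.161 * 890.3 = 143.3383
RT60 = 143.3383 / 190.1 = 0.754

0.754 s


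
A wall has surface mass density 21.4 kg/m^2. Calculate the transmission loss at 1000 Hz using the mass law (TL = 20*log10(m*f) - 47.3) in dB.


Given values:
  m = 21.4 kg/m^2, f = 1000 Hz
Formula: TL = 20 * log10(m * f) - 47.3
Compute m * f = 21.4 * 1000 = 21400.0
Compute log10(21400.0) = 4.330414
Compute 20 * 4.330414 = 86.6083
TL = 86.6083 - 47.3 = 39.31

39.31 dB


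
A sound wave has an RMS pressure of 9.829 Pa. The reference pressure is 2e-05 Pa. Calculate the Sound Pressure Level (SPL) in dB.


Given values:
  p = 9.829 Pa
  p_ref = 2e-05 Pa
Formula: SPL = 20 * log10(p / p_ref)
Compute ratio: p / p_ref = 9.829 / 2e-05 = 491450
Compute log10: log10(491450) = 5.691479
Multiply: SPL = 20 * 5.691479 = 113.83

113.83 dB


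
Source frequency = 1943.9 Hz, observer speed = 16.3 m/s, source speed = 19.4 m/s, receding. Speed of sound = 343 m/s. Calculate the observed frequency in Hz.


Given values:
  f_s = 1943.9 Hz, v_o = 16.3 m/s, v_s = 19.4 m/s
  Direction: receding
Formula: f_o = f_s * (c - v_o) / (c + v_s)
Numerator: c - v_o = 343 - 16.3 = 326.7
Denominator: c + v_s = 343 + 19.4 = 362.4
f_o = 1943.9 * 326.7 / 362.4 = 1752.41

1752.41 Hz


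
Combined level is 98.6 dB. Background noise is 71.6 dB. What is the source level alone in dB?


Given values:
  L_total = 98.6 dB, L_bg = 71.6 dB
Formula: L_source = 10 * log10(10^(L_total/10) - 10^(L_bg/10))
Convert to linear:
  10^(98.6/10) = 7244359600.7499
  10^(71.6/10) = 14454397.7075
Difference: 7244359600.7499 - 14454397.7075 = 7229905203.0424
L_source = 10 * log10(7229905203.0424) = 98.59

98.59 dB


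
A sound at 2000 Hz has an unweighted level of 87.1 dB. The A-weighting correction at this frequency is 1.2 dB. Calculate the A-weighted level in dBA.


Given values:
  SPL = 87.1 dB
  A-weighting at 2000 Hz = 1.2 dB
Formula: L_A = SPL + A_weight
L_A = 87.1 + (1.2)
L_A = 88.3

88.3 dBA


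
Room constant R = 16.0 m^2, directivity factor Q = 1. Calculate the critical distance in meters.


Given values:
  R = 16.0 m^2, Q = 1
Formula: d_c = 0.141 * sqrt(Q * R)
Compute Q * R = 1 * 16.0 = 16.0
Compute sqrt(16.0) = 4.0
d_c = 0.141 * 4.0 = 0.564

0.564 m


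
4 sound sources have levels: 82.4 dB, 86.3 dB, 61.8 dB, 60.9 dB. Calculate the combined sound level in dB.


Formula: L_total = 10 * log10( sum(10^(Li/10)) )
  Source 1: 10^(82.4/10) = 173780082.8749
  Source 2: 10^(86.3/10) = 426579518.8016
  Source 3: 10^(61.8/10) = 1513561.2484
  Source 4: 10^(60.9/10) = 1230268.7708
Sum of linear values = 603103431.6957
L_total = 10 * log10(603103431.6957) = 87.8

87.8 dB


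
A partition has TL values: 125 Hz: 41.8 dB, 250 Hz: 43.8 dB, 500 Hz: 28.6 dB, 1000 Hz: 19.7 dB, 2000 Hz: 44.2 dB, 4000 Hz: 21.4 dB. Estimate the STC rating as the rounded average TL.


Given TL values at each frequency:
  125 Hz: 41.8 dB
  250 Hz: 43.8 dB
  500 Hz: 28.6 dB
  1000 Hz: 19.7 dB
  2000 Hz: 44.2 dB
  4000 Hz: 21.4 dB
Formula: STC ~ round(average of TL values)
Sum = 41.8 + 43.8 + 28.6 + 19.7 + 44.2 + 21.4 = 199.5
Average = 199.5 / 6 = 33.25
Rounded: 33

33


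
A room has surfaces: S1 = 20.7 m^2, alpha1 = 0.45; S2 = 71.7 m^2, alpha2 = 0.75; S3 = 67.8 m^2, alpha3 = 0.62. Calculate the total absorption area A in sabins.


Given surfaces:
  Surface 1: 20.7 * 0.45 = 9.315
  Surface 2: 71.7 * 0.75 = 53.775
  Surface 3: 67.8 * 0.62 = 42.036
Formula: A = sum(Si * alpha_i)
A = 9.315 + 53.775 + 42.036
A = 105.13

105.13 sabins


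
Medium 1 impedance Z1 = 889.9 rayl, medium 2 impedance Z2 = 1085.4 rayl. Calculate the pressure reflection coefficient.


Given values:
  Z1 = 889.9 rayl, Z2 = 1085.4 rayl
Formula: R = (Z2 - Z1) / (Z2 + Z1)
Numerator: Z2 - Z1 = 1085.4 - 889.9 = 195.5
Denominator: Z2 + Z1 = 1085.4 + 889.9 = 1975.3
R = 195.5 / 1975.3 = 0.099

0.099


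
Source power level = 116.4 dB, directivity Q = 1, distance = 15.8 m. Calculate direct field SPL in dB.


Given values:
  Lw = 116.4 dB, Q = 1, r = 15.8 m
Formula: SPL = Lw + 10 * log10(Q / (4 * pi * r^2))
Compute 4 * pi * r^2 = 4 * pi * 15.8^2 = 3137.0688
Compute Q / denom = 1 / 3137.0688 = 0.00031877
Compute 10 * log10(0.00031877) = -34.9652
SPL = 116.4 + (-34.9652) = 81.43

81.43 dB


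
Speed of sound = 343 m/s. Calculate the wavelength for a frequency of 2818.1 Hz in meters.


Given values:
  c = 343 m/s, f = 2818.1 Hz
Formula: lambda = c / f
lambda = 343 / 2818.1
lambda = 0.1217

0.1217 m


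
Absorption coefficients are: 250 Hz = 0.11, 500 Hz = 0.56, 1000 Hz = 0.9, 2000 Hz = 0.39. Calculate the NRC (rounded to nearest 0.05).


Given values:
  a_250 = 0.11, a_500 = 0.56
  a_1000 = 0.9, a_2000 = 0.39
Formula: NRC = (a250 + a500 + a1000 + a2000) / 4
Sum = 0.11 + 0.56 + 0.9 + 0.39 = 1.96
NRC = 1.96 / 4 = 0.49
Rounded to nearest 0.05: 0.5

0.5


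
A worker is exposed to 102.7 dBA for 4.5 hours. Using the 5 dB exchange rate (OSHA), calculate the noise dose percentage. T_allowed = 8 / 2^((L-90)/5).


Given values:
  L = 102.7 dBA, T = 4.5 hours
Formula: T_allowed = 8 / 2^((L - 90) / 5)
Compute exponent: (102.7 - 90) / 5 = 2.54
Compute 2^(2.54) = 5.81589
T_allowed = 8 / 5.81589 = 1.375542 hours
Dose = (T / T_allowed) * 100
Dose = (4.5 / 1.375542) * 100 = 327.14

327.14 %


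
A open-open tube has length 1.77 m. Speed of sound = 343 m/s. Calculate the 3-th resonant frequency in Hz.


Given values:
  Tube type: open-open, L = 1.77 m, c = 343 m/s, n = 3
Formula: f_n = n * c / (2 * L)
Compute 2 * L = 2 * 1.77 = 3.54
f = 3 * 343 / 3.54
f = 290.68

290.68 Hz


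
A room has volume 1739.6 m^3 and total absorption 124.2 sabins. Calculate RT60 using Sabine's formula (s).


Given values:
  V = 1739.6 m^3
  A = 124.2 sabins
Formula: RT60 = 0.161 * V / A
Numerator: 0.161 * 1739.6 = 280.0756
RT60 = 280.0756 / 124.2 = 2.255

2.255 s


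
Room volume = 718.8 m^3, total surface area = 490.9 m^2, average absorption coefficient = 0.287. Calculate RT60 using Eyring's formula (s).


Given values:
  V = 718.8 m^3, S = 490.9 m^2, alpha = 0.287
Formula: RT60 = 0.161 * V / (-S * ln(1 - alpha))
Compute ln(1 - 0.287) = ln(0.713) = -0.338274
Denominator: -490.9 * -0.338274 = 166.0587
Numerator: 0.161 * 718.8 = 115.7268
RT60 = 115.7268 / 166.0587 = 0.697

0.697 s


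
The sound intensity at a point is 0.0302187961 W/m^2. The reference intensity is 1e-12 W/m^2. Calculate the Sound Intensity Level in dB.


Given values:
  I = 0.0302187961 W/m^2
  I_ref = 1e-12 W/m^2
Formula: SIL = 10 * log10(I / I_ref)
Compute ratio: I / I_ref = 30218796100
Compute log10: log10(30218796100) = 10.480277
Multiply: SIL = 10 * 10.480277 = 104.8

104.8 dB


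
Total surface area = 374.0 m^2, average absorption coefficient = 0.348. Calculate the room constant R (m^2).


Given values:
  S = 374.0 m^2, alpha = 0.348
Formula: R = S * alpha / (1 - alpha)
Numerator: 374.0 * 0.348 = 130.152
Denominator: 1 - 0.348 = 0.652
R = 130.152 / 0.652 = 199.62

199.62 m^2


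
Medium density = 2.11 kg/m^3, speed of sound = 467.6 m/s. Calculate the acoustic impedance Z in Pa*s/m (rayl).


Given values:
  rho = 2.11 kg/m^3
  c = 467.6 m/s
Formula: Z = rho * c
Z = 2.11 * 467.6
Z = 986.64

986.64 rayl


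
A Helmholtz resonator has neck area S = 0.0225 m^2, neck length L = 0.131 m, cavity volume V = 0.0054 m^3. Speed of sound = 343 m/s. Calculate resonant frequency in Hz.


Given values:
  S = 0.0225 m^2, L = 0.131 m, V = 0.0054 m^3, c = 343 m/s
Formula: f = (c / (2*pi)) * sqrt(S / (V * L))
Compute V * L = 0.0054 * 0.131 = 0.0007074
Compute S / (V * L) = 0.0225 / 0.0007074 = 31.8066
Compute sqrt(31.8066) = 5.639734
Compute c / (2*pi) = 343 / 6.283185 = 54.590148
f = 54.590148 * 5.639734 = 307.87

307.87 Hz


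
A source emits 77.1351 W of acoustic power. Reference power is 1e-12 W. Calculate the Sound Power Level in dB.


Given values:
  W = 77.1351 W
  W_ref = 1e-12 W
Formula: SWL = 10 * log10(W / W_ref)
Compute ratio: W / W_ref = 77135100000000
Compute log10: log10(77135100000000) = 13.887252
Multiply: SWL = 10 * 13.887252 = 138.87

138.87 dB


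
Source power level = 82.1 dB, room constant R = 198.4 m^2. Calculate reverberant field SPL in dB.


Given values:
  Lw = 82.1 dB, R = 198.4 m^2
Formula: SPL = Lw + 10 * log10(4 / R)
Compute 4 / R = 4 / 198.4 = 0.020161
Compute 10 * log10(0.020161) = -16.9549
SPL = 82.1 + (-16.9549) = 65.15

65.15 dB


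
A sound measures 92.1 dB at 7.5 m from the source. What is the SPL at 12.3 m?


Given values:
  SPL1 = 92.1 dB, r1 = 7.5 m, r2 = 12.3 m
Formula: SPL2 = SPL1 - 20 * log10(r2 / r1)
Compute ratio: r2 / r1 = 12.3 / 7.5 = 1.64
Compute log10: log10(1.64) = 0.214844
Compute drop: 20 * 0.214844 = 4.2969
SPL2 = 92.1 - 4.2969 = 87.8

87.8 dB


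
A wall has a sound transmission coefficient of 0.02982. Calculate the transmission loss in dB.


Given values:
  tau = 0.02982
Formula: TL = 10 * log10(1 / tau)
Compute 1 / tau = 1 / 0.02982 = 33.5345
Compute log10(33.5345) = 1.525492
TL = 10 * 1.525492 = 15.25

15.25 dB


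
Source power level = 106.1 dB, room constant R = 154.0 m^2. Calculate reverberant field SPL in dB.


Given values:
  Lw = 106.1 dB, R = 154.0 m^2
Formula: SPL = Lw + 10 * log10(4 / R)
Compute 4 / R = 4 / 154.0 = 0.025974
Compute 10 * log10(0.025974) = -15.8546
SPL = 106.1 + (-15.8546) = 90.25

90.25 dB


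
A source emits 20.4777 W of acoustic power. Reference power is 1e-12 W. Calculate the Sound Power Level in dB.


Given values:
  W = 20.4777 W
  W_ref = 1e-12 W
Formula: SWL = 10 * log10(W / W_ref)
Compute ratio: W / W_ref = 20477700000000
Compute log10: log10(20477700000000) = 13.311281
Multiply: SWL = 10 * 13.311281 = 133.11

133.11 dB


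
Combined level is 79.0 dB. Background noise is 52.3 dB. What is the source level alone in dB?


Given values:
  L_total = 79.0 dB, L_bg = 52.3 dB
Formula: L_source = 10 * log10(10^(L_total/10) - 10^(L_bg/10))
Convert to linear:
  10^(79.0/10) = 79432823.4724
  10^(52.3/10) = 169824.3652
Difference: 79432823.4724 - 169824.3652 = 79262999.1072
L_source = 10 * log10(79262999.1072) = 78.99

78.99 dB


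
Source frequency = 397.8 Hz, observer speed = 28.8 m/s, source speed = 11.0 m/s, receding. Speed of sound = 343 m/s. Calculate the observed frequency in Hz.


Given values:
  f_s = 397.8 Hz, v_o = 28.8 m/s, v_s = 11.0 m/s
  Direction: receding
Formula: f_o = f_s * (c - v_o) / (c + v_s)
Numerator: c - v_o = 343 - 28.8 = 314.2
Denominator: c + v_s = 343 + 11.0 = 354.0
f_o = 397.8 * 314.2 / 354.0 = 353.08

353.08 Hz


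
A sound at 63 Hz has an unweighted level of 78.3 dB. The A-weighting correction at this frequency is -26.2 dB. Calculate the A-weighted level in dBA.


Given values:
  SPL = 78.3 dB
  A-weighting at 63 Hz = -26.2 dB
Formula: L_A = SPL + A_weight
L_A = 78.3 + (-26.2)
L_A = 52.1

52.1 dBA


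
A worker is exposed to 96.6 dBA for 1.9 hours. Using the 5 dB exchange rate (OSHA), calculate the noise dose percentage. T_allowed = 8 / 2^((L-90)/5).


Given values:
  L = 96.6 dBA, T = 1.9 hours
Formula: T_allowed = 8 / 2^((L - 90) / 5)
Compute exponent: (96.6 - 90) / 5 = 1.32
Compute 2^(1.32) = 2.496661
T_allowed = 8 / 2.496661 = 3.20428 hours
Dose = (T / T_allowed) * 100
Dose = (1.9 / 3.20428) * 100 = 59.3

59.3 %


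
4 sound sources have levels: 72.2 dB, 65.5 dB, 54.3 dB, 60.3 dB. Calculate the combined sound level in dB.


Formula: L_total = 10 * log10( sum(10^(Li/10)) )
  Source 1: 10^(72.2/10) = 16595869.0744
  Source 2: 10^(65.5/10) = 3548133.8923
  Source 3: 10^(54.3/10) = 269153.4804
  Source 4: 10^(60.3/10) = 1071519.3052
Sum of linear values = 21484675.7523
L_total = 10 * log10(21484675.7523) = 73.32

73.32 dB


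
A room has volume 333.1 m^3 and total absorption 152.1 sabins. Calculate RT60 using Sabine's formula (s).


Given values:
  V = 333.1 m^3
  A = 152.1 sabins
Formula: RT60 = 0.161 * V / A
Numerator: 0.161 * 333.1 = 53.6291
RT60 = 53.6291 / 152.1 = 0.353

0.353 s


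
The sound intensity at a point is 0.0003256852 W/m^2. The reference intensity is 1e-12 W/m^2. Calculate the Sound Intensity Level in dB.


Given values:
  I = 0.0003256852 W/m^2
  I_ref = 1e-12 W/m^2
Formula: SIL = 10 * log10(I / I_ref)
Compute ratio: I / I_ref = 325685200
Compute log10: log10(325685200) = 8.512798
Multiply: SIL = 10 * 8.512798 = 85.13

85.13 dB


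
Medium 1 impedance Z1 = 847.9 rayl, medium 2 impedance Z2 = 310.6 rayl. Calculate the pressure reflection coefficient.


Given values:
  Z1 = 847.9 rayl, Z2 = 310.6 rayl
Formula: R = (Z2 - Z1) / (Z2 + Z1)
Numerator: Z2 - Z1 = 310.6 - 847.9 = -537.3
Denominator: Z2 + Z1 = 310.6 + 847.9 = 1158.5
R = -537.3 / 1158.5 = -0.4638

-0.4638


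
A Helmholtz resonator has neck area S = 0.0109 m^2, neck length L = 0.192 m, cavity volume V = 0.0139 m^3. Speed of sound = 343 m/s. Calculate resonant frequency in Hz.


Given values:
  S = 0.0109 m^2, L = 0.192 m, V = 0.0139 m^3, c = 343 m/s
Formula: f = (c / (2*pi)) * sqrt(S / (V * L))
Compute V * L = 0.0139 * 0.192 = 0.0026688
Compute S / (V * L) = 0.0109 / 0.0026688 = 4.0842
Compute sqrt(4.0842) = 2.02094
Compute c / (2*pi) = 343 / 6.283185 = 54.590148
f = 54.590148 * 2.02094 = 110.32

110.32 Hz


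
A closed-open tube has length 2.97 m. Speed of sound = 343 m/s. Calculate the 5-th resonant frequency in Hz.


Given values:
  Tube type: closed-open, L = 2.97 m, c = 343 m/s, n = 5
Formula: f_n = (2n - 1) * c / (4 * L)
Compute 2n - 1 = 2*5 - 1 = 9
Compute 4 * L = 4 * 2.97 = 11.88
f = 9 * 343 / 11.88
f = 259.85

259.85 Hz


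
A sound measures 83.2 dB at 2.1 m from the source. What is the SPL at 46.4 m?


Given values:
  SPL1 = 83.2 dB, r1 = 2.1 m, r2 = 46.4 m
Formula: SPL2 = SPL1 - 20 * log10(r2 / r1)
Compute ratio: r2 / r1 = 46.4 / 2.1 = 22.0952
Compute log10: log10(22.0952) = 1.344298
Compute drop: 20 * 1.344298 = 26.886
SPL2 = 83.2 - 26.886 = 56.31

56.31 dB


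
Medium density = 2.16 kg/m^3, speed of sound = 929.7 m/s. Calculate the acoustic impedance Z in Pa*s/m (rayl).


Given values:
  rho = 2.16 kg/m^3
  c = 929.7 m/s
Formula: Z = rho * c
Z = 2.16 * 929.7
Z = 2008.15

2008.15 rayl


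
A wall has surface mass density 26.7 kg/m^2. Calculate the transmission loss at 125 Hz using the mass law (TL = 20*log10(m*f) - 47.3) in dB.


Given values:
  m = 26.7 kg/m^2, f = 125 Hz
Formula: TL = 20 * log10(m * f) - 47.3
Compute m * f = 26.7 * 125 = 3337.5
Compute log10(3337.5) = 3.523421
Compute 20 * 3.523421 = 70.4684
TL = 70.4684 - 47.3 = 23.17

23.17 dB


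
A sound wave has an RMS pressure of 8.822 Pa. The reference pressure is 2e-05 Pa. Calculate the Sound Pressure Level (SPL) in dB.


Given values:
  p = 8.822 Pa
  p_ref = 2e-05 Pa
Formula: SPL = 20 * log10(p / p_ref)
Compute ratio: p / p_ref = 8.822 / 2e-05 = 441100
Compute log10: log10(441100) = 5.644537
Multiply: SPL = 20 * 5.644537 = 112.89

112.89 dB


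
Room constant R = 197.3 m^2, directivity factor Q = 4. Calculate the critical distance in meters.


Given values:
  R = 197.3 m^2, Q = 4
Formula: d_c = 0.141 * sqrt(Q * R)
Compute Q * R = 4 * 197.3 = 789.2
Compute sqrt(789.2) = 28.0927
d_c = 0.141 * 28.0927 = 3.961

3.961 m


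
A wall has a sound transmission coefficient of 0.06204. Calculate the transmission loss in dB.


Given values:
  tau = 0.06204
Formula: TL = 10 * log10(1 / tau)
Compute 1 / tau = 1 / 0.06204 = 16.1186
Compute log10(16.1186) = 1.207327
TL = 10 * 1.207327 = 12.07

12.07 dB


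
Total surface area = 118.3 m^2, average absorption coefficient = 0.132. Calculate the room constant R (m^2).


Given values:
  S = 118.3 m^2, alpha = 0.132
Formula: R = S * alpha / (1 - alpha)
Numerator: 118.3 * 0.132 = 15.6156
Denominator: 1 - 0.132 = 0.868
R = 15.6156 / 0.868 = 17.99

17.99 m^2


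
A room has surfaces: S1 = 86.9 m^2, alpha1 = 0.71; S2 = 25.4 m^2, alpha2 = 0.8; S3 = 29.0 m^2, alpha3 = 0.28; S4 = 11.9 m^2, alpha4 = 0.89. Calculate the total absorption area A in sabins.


Given surfaces:
  Surface 1: 86.9 * 0.71 = 61.699
  Surface 2: 25.4 * 0.8 = 20.32
  Surface 3: 29.0 * 0.28 = 8.12
  Surface 4: 11.9 * 0.89 = 10.591
Formula: A = sum(Si * alpha_i)
A = 61.699 + 20.32 + 8.12 + 10.591
A = 100.73

100.73 sabins


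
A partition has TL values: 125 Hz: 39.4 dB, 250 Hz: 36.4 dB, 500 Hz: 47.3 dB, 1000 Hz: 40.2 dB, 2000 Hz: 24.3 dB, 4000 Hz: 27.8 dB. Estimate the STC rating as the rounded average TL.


Given TL values at each frequency:
  125 Hz: 39.4 dB
  250 Hz: 36.4 dB
  500 Hz: 47.3 dB
  1000 Hz: 40.2 dB
  2000 Hz: 24.3 dB
  4000 Hz: 27.8 dB
Formula: STC ~ round(average of TL values)
Sum = 39.4 + 36.4 + 47.3 + 40.2 + 24.3 + 27.8 = 215.4
Average = 215.4 / 6 = 35.9
Rounded: 36

36


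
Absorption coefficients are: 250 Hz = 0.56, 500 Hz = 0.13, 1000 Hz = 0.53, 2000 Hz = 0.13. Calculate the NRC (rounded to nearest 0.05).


Given values:
  a_250 = 0.56, a_500 = 0.13
  a_1000 = 0.53, a_2000 = 0.13
Formula: NRC = (a250 + a500 + a1000 + a2000) / 4
Sum = 0.56 + 0.13 + 0.53 + 0.13 = 1.35
NRC = 1.35 / 4 = 0.3375
Rounded to nearest 0.05: 0.35

0.35


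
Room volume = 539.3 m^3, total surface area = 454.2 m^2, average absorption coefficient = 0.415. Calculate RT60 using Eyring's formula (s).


Given values:
  V = 539.3 m^3, S = 454.2 m^2, alpha = 0.415
Formula: RT60 = 0.161 * V / (-S * ln(1 - alpha))
Compute ln(1 - 0.415) = ln(0.585) = -0.536143
Denominator: -454.2 * -0.536143 = 243.5162
Numerator: 0.161 * 539.3 = 86.8273
RT60 = 86.8273 / 243.5162 = 0.357

0.357 s


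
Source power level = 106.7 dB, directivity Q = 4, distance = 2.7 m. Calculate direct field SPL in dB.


Given values:
  Lw = 106.7 dB, Q = 4, r = 2.7 m
Formula: SPL = Lw + 10 * log10(Q / (4 * pi * r^2))
Compute 4 * pi * r^2 = 4 * pi * 2.7^2 = 91.6088
Compute Q / denom = 4 / 91.6088 = 0.04366393
Compute 10 * log10(0.04366393) = -13.5988
SPL = 106.7 + (-13.5988) = 93.1

93.1 dB


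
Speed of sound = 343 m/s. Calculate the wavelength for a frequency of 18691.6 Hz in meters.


Given values:
  c = 343 m/s, f = 18691.6 Hz
Formula: lambda = c / f
lambda = 343 / 18691.6
lambda = 0.0184

0.0184 m


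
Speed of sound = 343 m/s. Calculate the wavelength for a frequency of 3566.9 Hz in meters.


Given values:
  c = 343 m/s, f = 3566.9 Hz
Formula: lambda = c / f
lambda = 343 / 3566.9
lambda = 0.0962

0.0962 m


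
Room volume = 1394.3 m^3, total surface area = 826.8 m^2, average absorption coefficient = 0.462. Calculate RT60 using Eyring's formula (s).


Given values:
  V = 1394.3 m^3, S = 826.8 m^2, alpha = 0.462
Formula: RT60 = 0.161 * V / (-S * ln(1 - alpha))
Compute ln(1 - 0.462) = ln(0.538) = -0.619897
Denominator: -826.8 * -0.619897 = 512.5308
Numerator: 0.161 * 1394.3 = 224.4823
RT60 = 224.4823 / 512.5308 = 0.438

0.438 s


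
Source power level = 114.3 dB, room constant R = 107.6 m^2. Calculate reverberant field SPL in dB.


Given values:
  Lw = 114.3 dB, R = 107.6 m^2
Formula: SPL = Lw + 10 * log10(4 / R)
Compute 4 / R = 4 / 107.6 = 0.037175
Compute 10 * log10(0.037175) = -14.2975
SPL = 114.3 + (-14.2975) = 100.0

100.0 dB


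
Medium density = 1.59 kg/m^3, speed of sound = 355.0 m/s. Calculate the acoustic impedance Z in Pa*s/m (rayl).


Given values:
  rho = 1.59 kg/m^3
  c = 355.0 m/s
Formula: Z = rho * c
Z = 1.59 * 355.0
Z = 564.45

564.45 rayl


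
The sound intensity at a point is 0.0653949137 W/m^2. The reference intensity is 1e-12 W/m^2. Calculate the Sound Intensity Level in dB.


Given values:
  I = 0.0653949137 W/m^2
  I_ref = 1e-12 W/m^2
Formula: SIL = 10 * log10(I / I_ref)
Compute ratio: I / I_ref = 65394913700
Compute log10: log10(65394913700) = 10.815544
Multiply: SIL = 10 * 10.815544 = 108.16

108.16 dB


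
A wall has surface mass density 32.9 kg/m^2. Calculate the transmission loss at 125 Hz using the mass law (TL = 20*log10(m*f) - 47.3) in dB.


Given values:
  m = 32.9 kg/m^2, f = 125 Hz
Formula: TL = 20 * log10(m * f) - 47.3
Compute m * f = 32.9 * 125 = 4112.5
Compute log10(4112.5) = 3.614106
Compute 20 * 3.614106 = 72.2821
TL = 72.2821 - 47.3 = 24.98

24.98 dB


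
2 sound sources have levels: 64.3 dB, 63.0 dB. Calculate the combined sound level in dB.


Formula: L_total = 10 * log10( sum(10^(Li/10)) )
  Source 1: 10^(64.3/10) = 2691534.8039
  Source 2: 10^(63.0/10) = 1995262.315
Sum of linear values = 4686797.1189
L_total = 10 * log10(4686797.1189) = 66.71

66.71 dB


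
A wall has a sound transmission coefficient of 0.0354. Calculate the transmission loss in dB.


Given values:
  tau = 0.0354
Formula: TL = 10 * log10(1 / tau)
Compute 1 / tau = 1 / 0.0354 = 28.2486
Compute log10(28.2486) = 1.450997
TL = 10 * 1.450997 = 14.51

14.51 dB


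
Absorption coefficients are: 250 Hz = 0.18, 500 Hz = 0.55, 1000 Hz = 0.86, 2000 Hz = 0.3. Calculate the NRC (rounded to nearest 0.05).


Given values:
  a_250 = 0.18, a_500 = 0.55
  a_1000 = 0.86, a_2000 = 0.3
Formula: NRC = (a250 + a500 + a1000 + a2000) / 4
Sum = 0.18 + 0.55 + 0.86 + 0.3 = 1.89
NRC = 1.89 / 4 = 0.4725
Rounded to nearest 0.05: 0.45

0.45


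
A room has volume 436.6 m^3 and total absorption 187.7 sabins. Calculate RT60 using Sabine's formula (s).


Given values:
  V = 436.6 m^3
  A = 187.7 sabins
Formula: RT60 = 0.161 * V / A
Numerator: 0.161 * 436.6 = 70.2926
RT60 = 70.2926 / 187.7 = 0.374

0.374 s


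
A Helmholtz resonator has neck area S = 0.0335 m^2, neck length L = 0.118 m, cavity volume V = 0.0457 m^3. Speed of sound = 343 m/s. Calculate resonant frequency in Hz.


Given values:
  S = 0.0335 m^2, L = 0.118 m, V = 0.0457 m^3, c = 343 m/s
Formula: f = (c / (2*pi)) * sqrt(S / (V * L))
Compute V * L = 0.0457 * 0.118 = 0.0053926
Compute S / (V * L) = 0.0335 / 0.0053926 = 6.2122
Compute sqrt(6.2122) = 2.492429
Compute c / (2*pi) = 343 / 6.283185 = 54.590148
f = 54.590148 * 2.492429 = 136.06

136.06 Hz


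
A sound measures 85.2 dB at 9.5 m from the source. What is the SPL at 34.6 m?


Given values:
  SPL1 = 85.2 dB, r1 = 9.5 m, r2 = 34.6 m
Formula: SPL2 = SPL1 - 20 * log10(r2 / r1)
Compute ratio: r2 / r1 = 34.6 / 9.5 = 3.6421
Compute log10: log10(3.6421) = 0.561352
Compute drop: 20 * 0.561352 = 11.227
SPL2 = 85.2 - 11.227 = 73.97

73.97 dB


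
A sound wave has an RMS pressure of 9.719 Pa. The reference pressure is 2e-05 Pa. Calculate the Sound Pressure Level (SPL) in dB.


Given values:
  p = 9.719 Pa
  p_ref = 2e-05 Pa
Formula: SPL = 20 * log10(p / p_ref)
Compute ratio: p / p_ref = 9.719 / 2e-05 = 485950
Compute log10: log10(485950) = 5.686592
Multiply: SPL = 20 * 5.686592 = 113.73

113.73 dB
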